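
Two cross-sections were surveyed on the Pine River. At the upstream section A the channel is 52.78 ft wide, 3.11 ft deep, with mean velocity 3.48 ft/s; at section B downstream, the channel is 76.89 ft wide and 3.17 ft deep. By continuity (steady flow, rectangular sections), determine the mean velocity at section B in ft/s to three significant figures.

2.34 ft/s

Q = A₁V₁ = (52.78×3.11) × 3.48 = 571.2 ft³/s
A₂ = 76.89 × 3.17 = 243.7 ft²
V₂ = Q/A₂ = 571.2/243.7 = 2.344 ft/s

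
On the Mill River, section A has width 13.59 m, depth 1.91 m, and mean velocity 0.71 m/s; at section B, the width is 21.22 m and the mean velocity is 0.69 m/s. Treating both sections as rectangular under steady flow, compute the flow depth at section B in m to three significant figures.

1.26 m

Q = A₁V₁ = (13.59×1.91) × 0.71 = 18.43 m³/s
d₂ = Q/(b₂ V₂) = 18.43/(21.22×0.69) = 1.259 m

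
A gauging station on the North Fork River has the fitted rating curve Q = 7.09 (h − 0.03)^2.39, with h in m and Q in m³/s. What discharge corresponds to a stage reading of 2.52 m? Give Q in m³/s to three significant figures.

Q = 7.09 × (2.52 − 0.03)^2.39 = 7.09 × 2.49^2.39 = 62.74 m³/s

62.7 m³/s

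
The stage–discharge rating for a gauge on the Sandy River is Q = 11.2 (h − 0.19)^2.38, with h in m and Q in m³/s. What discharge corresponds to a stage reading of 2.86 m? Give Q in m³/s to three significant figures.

116 m³/s

Q = 11.2 × (2.86 − 0.19)^2.38 = 11.2 × 2.67^2.38 = 116.0 m³/s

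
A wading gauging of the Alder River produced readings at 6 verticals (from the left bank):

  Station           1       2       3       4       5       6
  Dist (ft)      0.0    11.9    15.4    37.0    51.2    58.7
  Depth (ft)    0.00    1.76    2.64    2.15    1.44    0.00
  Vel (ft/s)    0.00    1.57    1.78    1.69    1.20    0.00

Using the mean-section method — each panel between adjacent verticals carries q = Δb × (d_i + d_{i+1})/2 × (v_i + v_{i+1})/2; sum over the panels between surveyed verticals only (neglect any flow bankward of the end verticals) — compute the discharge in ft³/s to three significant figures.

Panel 1-2: Δb = 11.9 ft, d̄ = (0.00+1.76)/2 = 0.88, v̄ = (0.00+1.57)/2 = 0.785 → q = 11.9×0.88×0.785 = 8.221 ft³/s
Panel 2-3: Δb = 3.5 ft, d̄ = (1.76+2.64)/2 = 2.2, v̄ = (1.57+1.78)/2 = 1.675 → q = 3.5×2.2×1.675 = 12.90 ft³/s
Panel 3-4: Δb = 21.6 ft, d̄ = (2.64+2.15)/2 = 2.395, v̄ = (1.78+1.69)/2 = 1.735 → q = 21.6×2.395×1.735 = 89.76 ft³/s
Panel 4-5: Δb = 14.2 ft, d̄ = (2.15+1.44)/2 = 1.795, v̄ = (1.69+1.20)/2 = 1.445 → q = 14.2×1.795×1.445 = 36.83 ft³/s
Panel 5-6: Δb = 7.5 ft, d̄ = (1.44+0.00)/2 = 0.72, v̄ = (1.20+0.00)/2 = 0.6 → q = 7.5×0.72×0.6 = 3.240 ft³/s
Q = Σ q = 150.9 ft³/s

151 ft³/s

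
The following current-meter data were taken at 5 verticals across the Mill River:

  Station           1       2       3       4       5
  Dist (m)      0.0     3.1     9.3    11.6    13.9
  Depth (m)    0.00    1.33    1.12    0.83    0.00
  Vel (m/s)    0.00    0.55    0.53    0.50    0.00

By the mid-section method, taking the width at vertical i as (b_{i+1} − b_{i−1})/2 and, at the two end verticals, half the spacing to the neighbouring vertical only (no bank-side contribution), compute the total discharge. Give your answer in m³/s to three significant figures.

w_2 = (9.3 − 0.0)/2 = 4.65 m; q_2 = 0.55 × 1.33 × 4.65 = 3.401 m³/s
w_3 = (11.6 − 3.1)/2 = 4.25 m; q_3 = 0.53 × 1.12 × 4.25 = 2.523 m³/s
w_4 = (13.9 − 9.3)/2 = 2.3 m; q_4 = 0.50 × 0.83 × 2.3 = 0.9545 m³/s
Stations 1, 5 contribute zero (depth or velocity is 0).
Q = Σ qᵢ = 6.879 m³/s

6.88 m³/s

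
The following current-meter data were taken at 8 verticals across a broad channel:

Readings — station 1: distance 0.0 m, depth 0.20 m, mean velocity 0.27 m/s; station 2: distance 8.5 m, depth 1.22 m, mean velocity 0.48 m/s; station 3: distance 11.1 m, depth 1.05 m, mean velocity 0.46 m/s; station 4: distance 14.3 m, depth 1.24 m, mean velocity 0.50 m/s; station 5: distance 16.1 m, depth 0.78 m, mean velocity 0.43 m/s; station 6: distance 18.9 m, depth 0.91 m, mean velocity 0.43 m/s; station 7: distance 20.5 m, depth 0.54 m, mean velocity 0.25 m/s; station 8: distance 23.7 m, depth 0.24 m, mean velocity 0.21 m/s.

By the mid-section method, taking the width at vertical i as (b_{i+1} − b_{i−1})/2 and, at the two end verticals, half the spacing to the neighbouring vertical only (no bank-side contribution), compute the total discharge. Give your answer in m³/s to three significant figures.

8.47 m³/s

w_1 = (8.5 − 0.0)/2 = 4.25 m; q_1 = 0.27 × 0.20 × 4.25 = 0.2295 m³/s
w_2 = (11.1 − 0.0)/2 = 5.55 m; q_2 = 0.48 × 1.22 × 5.55 = 3.250 m³/s
w_3 = (14.3 − 8.5)/2 = 2.9 m; q_3 = 0.46 × 1.05 × 2.9 = 1.401 m³/s
w_4 = (16.1 − 11.1)/2 = 2.5 m; q_4 = 0.50 × 1.24 × 2.5 = 1.550 m³/s
w_5 = (18.9 − 14.3)/2 = 2.3 m; q_5 = 0.43 × 0.78 × 2.3 = 0.7714 m³/s
w_6 = (20.5 − 16.1)/2 = 2.2 m; q_6 = 0.43 × 0.91 × 2.2 = 0.8609 m³/s
w_7 = (23.7 − 18.9)/2 = 2.4 m; q_7 = 0.25 × 0.54 × 2.4 = 0.3240 m³/s
w_8 = (23.7 − 20.5)/2 = 1.6 m; q_8 = 0.21 × 0.24 × 1.6 = 0.08064 m³/s
Q = Σ qᵢ = 8.467 m³/s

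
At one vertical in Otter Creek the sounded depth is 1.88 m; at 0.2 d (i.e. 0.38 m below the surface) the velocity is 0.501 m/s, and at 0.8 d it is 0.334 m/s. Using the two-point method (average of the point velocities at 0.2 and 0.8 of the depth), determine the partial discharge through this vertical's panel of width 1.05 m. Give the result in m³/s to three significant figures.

0.824 m³/s

v̄ = (0.501 + 0.334) / 2 = 0.4175 m/s
q = v̄ × d × w = 0.4175 × 1.88 × 1.05 = 0.8241 m³/s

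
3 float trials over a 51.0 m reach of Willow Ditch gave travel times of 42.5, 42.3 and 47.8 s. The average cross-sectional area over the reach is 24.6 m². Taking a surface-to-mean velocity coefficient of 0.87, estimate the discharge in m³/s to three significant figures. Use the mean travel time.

t̄ = (42.5 + 42.3 + 47.8) / 3 = 44.2 s
v_surface = L / t̄ = 51.0 / 44.2 = 1.154 m/s
v_mean = 0.87 × 1.154 = 1.004 m/s
Q = A × v_mean = 24.6 × 1.004 = 24.69 m³/s

24.7 m³/s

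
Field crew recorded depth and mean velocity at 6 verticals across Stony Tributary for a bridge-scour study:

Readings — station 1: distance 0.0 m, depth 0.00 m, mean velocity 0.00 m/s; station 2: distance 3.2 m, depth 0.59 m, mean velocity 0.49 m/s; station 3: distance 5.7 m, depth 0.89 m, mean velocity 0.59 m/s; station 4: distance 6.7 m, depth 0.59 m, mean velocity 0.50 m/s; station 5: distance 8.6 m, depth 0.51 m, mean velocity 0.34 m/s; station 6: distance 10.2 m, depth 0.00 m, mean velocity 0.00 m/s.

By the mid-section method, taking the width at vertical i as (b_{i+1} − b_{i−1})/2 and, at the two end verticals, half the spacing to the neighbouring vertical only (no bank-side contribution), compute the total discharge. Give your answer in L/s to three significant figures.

w_2 = (5.7 − 0.0)/2 = 2.85 m; q_2 = 0.49 × 0.59 × 2.85 = 0.8239 m³/s
w_3 = (6.7 − 3.2)/2 = 1.75 m; q_3 = 0.59 × 0.89 × 1.75 = 0.9189 m³/s
w_4 = (8.6 − 5.7)/2 = 1.45 m; q_4 = 0.50 × 0.59 × 1.45 = 0.4278 m³/s
w_5 = (10.2 − 6.7)/2 = 1.75 m; q_5 = 0.34 × 0.51 × 1.75 = 0.3035 m³/s
Stations 1, 6 contribute zero (depth or velocity is 0).
Q = Σ qᵢ = 2.474 m³/s
= 2.474 × 1000 = 2474 L/s

2470 L/s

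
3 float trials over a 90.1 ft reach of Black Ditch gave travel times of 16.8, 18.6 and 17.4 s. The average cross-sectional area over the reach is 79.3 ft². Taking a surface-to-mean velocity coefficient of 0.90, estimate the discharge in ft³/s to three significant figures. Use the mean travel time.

365 ft³/s

t̄ = (16.8 + 18.6 + 17.4) / 3 = 17.6 s
v_surface = L / t̄ = 90.1 / 17.6 = 5.119 ft/s
v_mean = 0.90 × 5.119 = 4.607 ft/s
Q = A × v_mean = 79.3 × 4.607 = 365.4 ft³/s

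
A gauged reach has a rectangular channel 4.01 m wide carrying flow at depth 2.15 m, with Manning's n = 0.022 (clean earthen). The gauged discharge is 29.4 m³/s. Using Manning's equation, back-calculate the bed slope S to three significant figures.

A = b·y = 4.01 × 2.15 = 8.622 m²
P = b + 2y = 4.01 + 2×2.15 = 8.310 m
R = A/P = 8.622/8.310 = 1.037 m
S = (Q·n / (1·A·R^(2/3)))² = (29.4×0.022 / (1×8.622×1.025))² = 0.005359

0.00536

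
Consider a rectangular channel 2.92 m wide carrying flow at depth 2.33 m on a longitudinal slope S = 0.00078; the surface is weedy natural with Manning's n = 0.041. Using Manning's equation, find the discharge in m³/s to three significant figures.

A = b·y = 2.92 × 2.33 = 6.804 m²
P = b + 2y = 2.92 + 2×2.33 = 7.580 m
R = A/P = 6.804/7.580 = 0.8976 m
Q = (1/n)·A·R^(2/3)·S^(1/2) = (1/0.041) × 6.804 × 0.8976^(2/3) × 0.00078^(1/2) = 4.312 m³/s

4.31 m³/s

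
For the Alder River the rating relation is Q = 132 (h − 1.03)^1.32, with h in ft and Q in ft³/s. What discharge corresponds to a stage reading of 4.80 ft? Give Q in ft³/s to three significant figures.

Q = 132 × (4.80 − 1.03)^1.32 = 132 × 3.77^1.32 = 760.9 ft³/s

761 ft³/s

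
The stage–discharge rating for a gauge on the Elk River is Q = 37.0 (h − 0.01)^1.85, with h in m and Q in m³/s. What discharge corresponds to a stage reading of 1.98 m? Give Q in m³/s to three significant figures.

130 m³/s

Q = 37.0 × (1.98 − 0.01)^1.85 = 37.0 × 1.97^1.85 = 129.7 m³/s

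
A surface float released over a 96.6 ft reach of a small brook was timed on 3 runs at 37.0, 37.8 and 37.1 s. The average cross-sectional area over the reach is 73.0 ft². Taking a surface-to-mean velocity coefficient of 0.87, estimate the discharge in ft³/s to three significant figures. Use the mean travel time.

164 ft³/s

t̄ = (37.0 + 37.8 + 37.1) / 3 = 37.3 s
v_surface = L / t̄ = 96.6 / 37.3 = 2.590 ft/s
v_mean = 0.87 × 2.590 = 2.253 ft/s
Q = A × v_mean = 73.0 × 2.253 = 164.5 ft³/s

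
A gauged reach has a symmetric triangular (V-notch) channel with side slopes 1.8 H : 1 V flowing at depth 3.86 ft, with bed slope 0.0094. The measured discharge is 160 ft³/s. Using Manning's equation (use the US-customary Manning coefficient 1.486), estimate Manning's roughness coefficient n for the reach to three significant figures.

A = z·y² = 1.8×3.86² = 26.82 ft²
P = 2y√(1+z²) = 2×3.86×√(1+1.8²) = 15.90 ft
R = A/P = 26.82/15.90 = 1.687 ft
n = (1.486/Q)·A·R^(2/3)·S^(1/2) = (1.486/160) × 26.82 × 1.417 × 0.09695 = 0.03422

0.0342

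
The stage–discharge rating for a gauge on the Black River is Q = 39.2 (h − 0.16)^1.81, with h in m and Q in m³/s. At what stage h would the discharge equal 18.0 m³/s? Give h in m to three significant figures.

h − h₀ = (Q/C)^(1/b) = (18.0/39.2)^(1/1.81) = 0.6505 m
h = 0.16 + 0.6505 = 0.8105 m

0.811 m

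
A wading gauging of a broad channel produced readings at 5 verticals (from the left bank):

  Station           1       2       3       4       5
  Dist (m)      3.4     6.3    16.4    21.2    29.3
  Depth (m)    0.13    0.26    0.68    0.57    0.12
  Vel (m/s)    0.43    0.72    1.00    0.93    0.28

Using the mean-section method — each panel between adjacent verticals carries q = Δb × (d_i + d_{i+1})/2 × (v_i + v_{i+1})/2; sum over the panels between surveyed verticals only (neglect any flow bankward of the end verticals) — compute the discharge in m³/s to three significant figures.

8.99 m³/s

Panel 1-2: Δb = 2.9 m, d̄ = (0.13+0.26)/2 = 0.195, v̄ = (0.43+0.72)/2 = 0.575 → q = 2.9×0.195×0.575 = 0.3252 m³/s
Panel 2-3: Δb = 10.1 m, d̄ = (0.26+0.68)/2 = 0.47, v̄ = (0.72+1.00)/2 = 0.86 → q = 10.1×0.47×0.86 = 4.082 m³/s
Panel 3-4: Δb = 4.8 m, d̄ = (0.68+0.57)/2 = 0.625, v̄ = (1.00+0.93)/2 = 0.965 → q = 4.8×0.625×0.965 = 2.895 m³/s
Panel 4-5: Δb = 8.1 m, d̄ = (0.57+0.12)/2 = 0.345, v̄ = (0.93+0.28)/2 = 0.605 → q = 8.1×0.345×0.605 = 1.691 m³/s
Q = Σ q = 8.993 m³/s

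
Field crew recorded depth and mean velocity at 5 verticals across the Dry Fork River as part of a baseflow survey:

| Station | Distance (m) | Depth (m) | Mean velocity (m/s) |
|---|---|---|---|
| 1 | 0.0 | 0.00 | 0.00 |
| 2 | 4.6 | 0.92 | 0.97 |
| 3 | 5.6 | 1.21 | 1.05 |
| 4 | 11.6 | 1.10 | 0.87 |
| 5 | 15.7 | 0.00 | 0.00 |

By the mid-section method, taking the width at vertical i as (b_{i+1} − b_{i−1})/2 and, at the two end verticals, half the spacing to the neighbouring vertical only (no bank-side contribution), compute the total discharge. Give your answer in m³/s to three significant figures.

11.8 m³/s

w_2 = (5.6 − 0.0)/2 = 2.8 m; q_2 = 0.97 × 0.92 × 2.8 = 2.499 m³/s
w_3 = (11.6 − 4.6)/2 = 3.5 m; q_3 = 1.05 × 1.21 × 3.5 = 4.447 m³/s
w_4 = (15.7 − 5.6)/2 = 5.05 m; q_4 = 0.87 × 1.10 × 5.05 = 4.833 m³/s
Stations 1, 5 contribute zero (depth or velocity is 0).
Q = Σ qᵢ = 11.78 m³/s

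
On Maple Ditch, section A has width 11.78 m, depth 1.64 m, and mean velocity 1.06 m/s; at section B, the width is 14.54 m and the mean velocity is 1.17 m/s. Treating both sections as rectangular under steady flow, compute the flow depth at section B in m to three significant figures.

1.20 m

Q = A₁V₁ = (11.78×1.64) × 1.06 = 20.48 m³/s
d₂ = Q/(b₂ V₂) = 20.48/(14.54×1.17) = 1.204 m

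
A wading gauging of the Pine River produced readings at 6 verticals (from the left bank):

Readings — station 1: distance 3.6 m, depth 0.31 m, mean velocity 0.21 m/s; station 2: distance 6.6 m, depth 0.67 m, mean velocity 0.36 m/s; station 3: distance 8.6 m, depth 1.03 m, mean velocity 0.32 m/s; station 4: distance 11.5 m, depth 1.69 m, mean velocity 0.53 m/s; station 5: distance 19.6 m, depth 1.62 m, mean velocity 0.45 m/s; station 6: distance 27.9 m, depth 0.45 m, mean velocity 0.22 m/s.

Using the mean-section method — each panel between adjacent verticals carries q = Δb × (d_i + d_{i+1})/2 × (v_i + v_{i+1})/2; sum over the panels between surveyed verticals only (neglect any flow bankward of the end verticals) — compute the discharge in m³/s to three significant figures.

Panel 1-2: Δb = 3 m, d̄ = (0.31+0.67)/2 = 0.49, v̄ = (0.21+0.36)/2 = 0.285 → q = 3×0.49×0.285 = 0.4190 m³/s
Panel 2-3: Δb = 2 m, d̄ = (0.67+1.03)/2 = 0.85, v̄ = (0.36+0.32)/2 = 0.34 → q = 2×0.85×0.34 = 0.5780 m³/s
Panel 3-4: Δb = 2.9 m, d̄ = (1.03+1.69)/2 = 1.36, v̄ = (0.32+0.53)/2 = 0.425 → q = 2.9×1.36×0.425 = 1.676 m³/s
Panel 4-5: Δb = 8.1 m, d̄ = (1.69+1.62)/2 = 1.655, v̄ = (0.53+0.45)/2 = 0.49 → q = 8.1×1.655×0.49 = 6.569 m³/s
Panel 5-6: Δb = 8.3 m, d̄ = (1.62+0.45)/2 = 1.035, v̄ = (0.45+0.22)/2 = 0.335 → q = 8.3×1.035×0.335 = 2.878 m³/s
Q = Σ q = 12.12 m³/s

12.1 m³/s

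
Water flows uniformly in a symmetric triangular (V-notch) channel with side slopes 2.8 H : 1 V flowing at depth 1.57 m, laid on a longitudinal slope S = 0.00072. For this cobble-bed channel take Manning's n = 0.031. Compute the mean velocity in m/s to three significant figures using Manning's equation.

0.708 m/s

A = z·y² = 2.8×1.57² = 6.902 m²
P = 2y√(1+z²) = 2×1.57×√(1+2.8²) = 9.336 m
R = A/P = 6.902/9.336 = 0.7393 m
Q = (1/n)·A·R^(2/3)·S^(1/2) = (1/0.031) × 6.902 × 0.7393^(2/3) × 0.00072^(1/2) = 4.884 m³/s
V = Q/A = 4.884/6.902 = 0.7077 m/s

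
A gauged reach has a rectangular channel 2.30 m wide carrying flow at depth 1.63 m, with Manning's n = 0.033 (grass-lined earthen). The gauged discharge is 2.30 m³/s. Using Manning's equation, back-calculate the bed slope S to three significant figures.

0.000693

A = b·y = 2.30 × 1.63 = 3.749 m²
P = b + 2y = 2.30 + 2×1.63 = 5.560 m
R = A/P = 3.749/5.560 = 0.6743 m
S = (Q·n / (1·A·R^(2/3)))² = (2.30×0.033 / (1×3.749×0.7689))² = 0.0006932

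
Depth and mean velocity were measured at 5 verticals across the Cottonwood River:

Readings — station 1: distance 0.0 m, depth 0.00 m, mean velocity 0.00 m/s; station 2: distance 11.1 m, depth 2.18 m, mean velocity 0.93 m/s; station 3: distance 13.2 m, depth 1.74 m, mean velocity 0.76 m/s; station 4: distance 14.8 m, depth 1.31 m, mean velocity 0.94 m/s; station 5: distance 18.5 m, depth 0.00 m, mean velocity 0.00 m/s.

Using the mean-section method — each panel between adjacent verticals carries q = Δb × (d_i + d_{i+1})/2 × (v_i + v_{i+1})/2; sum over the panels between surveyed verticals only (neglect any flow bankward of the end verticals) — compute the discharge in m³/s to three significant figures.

Panel 1-2: Δb = 11.1 m, d̄ = (0.00+2.18)/2 = 1.09, v̄ = (0.00+0.93)/2 = 0.465 → q = 11.1×1.09×0.465 = 5.626 m³/s
Panel 2-3: Δb = 2.1 m, d̄ = (2.18+1.74)/2 = 1.96, v̄ = (0.93+0.76)/2 = 0.845 → q = 2.1×1.96×0.845 = 3.478 m³/s
Panel 3-4: Δb = 1.6 m, d̄ = (1.74+1.31)/2 = 1.525, v̄ = (0.76+0.94)/2 = 0.85 → q = 1.6×1.525×0.85 = 2.074 m³/s
Panel 4-5: Δb = 3.7 m, d̄ = (1.31+0.00)/2 = 0.655, v̄ = (0.94+0.00)/2 = 0.47 → q = 3.7×0.655×0.47 = 1.139 m³/s
Q = Σ q = 12.32 m³/s

12.3 m³/s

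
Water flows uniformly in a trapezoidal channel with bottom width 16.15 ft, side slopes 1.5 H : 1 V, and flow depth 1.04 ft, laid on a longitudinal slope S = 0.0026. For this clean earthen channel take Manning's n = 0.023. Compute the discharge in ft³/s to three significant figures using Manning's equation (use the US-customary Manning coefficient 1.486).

57.6 ft³/s

A = (b + z·y)·y = (16.15 + 1.5×1.04)×1.04 = 18.42 ft²
P = b + 2y√(1+z²) = 16.15 + 2×1.04×√(1+1.5²) = 19.90 ft
R = A/P = 18.42/19.90 = 0.9256 ft
Q = (1.486/n)·A·R^(2/3)·S^(1/2) = (1.486/0.023) × 18.42 × 0.9256^(2/3) × 0.0026^(1/2) = 57.63 ft³/s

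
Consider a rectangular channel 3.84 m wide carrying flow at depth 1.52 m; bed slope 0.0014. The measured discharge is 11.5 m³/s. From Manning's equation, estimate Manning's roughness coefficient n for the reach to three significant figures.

A = b·y = 3.84 × 1.52 = 5.837 m²
P = b + 2y = 3.84 + 2×1.52 = 6.880 m
R = A/P = 5.837/6.880 = 0.8484 m
n = (1/Q)·A·R^(2/3)·S^(1/2) = (1/11.5) × 5.837 × 0.8962 × 0.03742 = 0.01702

0.0170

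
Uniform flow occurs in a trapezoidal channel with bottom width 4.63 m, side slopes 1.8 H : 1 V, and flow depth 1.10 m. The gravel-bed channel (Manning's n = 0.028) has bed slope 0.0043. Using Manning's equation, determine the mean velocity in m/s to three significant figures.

2.01 m/s

A = (b + z·y)·y = (4.63 + 1.8×1.10)×1.10 = 7.271 m²
P = b + 2y√(1+z²) = 4.63 + 2×1.10×√(1+1.8²) = 9.160 m
R = A/P = 7.271/9.160 = 0.7938 m
Q = (1/n)·A·R^(2/3)·S^(1/2) = (1/0.028) × 7.271 × 0.7938^(2/3) × 0.0043^(1/2) = 14.60 m³/s
V = Q/A = 14.60/7.271 = 2.008 m/s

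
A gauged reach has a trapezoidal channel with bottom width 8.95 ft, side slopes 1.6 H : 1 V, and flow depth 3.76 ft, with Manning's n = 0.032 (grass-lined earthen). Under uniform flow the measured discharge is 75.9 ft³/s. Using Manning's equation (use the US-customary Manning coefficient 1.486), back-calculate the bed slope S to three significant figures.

0.000258

A = (b + z·y)·y = (8.95 + 1.6×3.76)×3.76 = 56.27 ft²
P = b + 2y√(1+z²) = 8.95 + 2×3.76×√(1+1.6²) = 23.14 ft
R = A/P = 56.27/23.14 = 2.432 ft
S = (Q·n / (1.486·A·R^(2/3)))² = (75.9×0.032 / (1.486×56.27×1.808))² = 0.0002580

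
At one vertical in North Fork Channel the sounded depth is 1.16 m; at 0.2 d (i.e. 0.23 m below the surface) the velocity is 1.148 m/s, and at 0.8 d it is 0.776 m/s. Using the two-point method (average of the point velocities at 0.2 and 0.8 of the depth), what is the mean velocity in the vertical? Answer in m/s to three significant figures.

v̄ = (1.148 + 0.776) / 2 = 0.9620 m/s

0.962 m/s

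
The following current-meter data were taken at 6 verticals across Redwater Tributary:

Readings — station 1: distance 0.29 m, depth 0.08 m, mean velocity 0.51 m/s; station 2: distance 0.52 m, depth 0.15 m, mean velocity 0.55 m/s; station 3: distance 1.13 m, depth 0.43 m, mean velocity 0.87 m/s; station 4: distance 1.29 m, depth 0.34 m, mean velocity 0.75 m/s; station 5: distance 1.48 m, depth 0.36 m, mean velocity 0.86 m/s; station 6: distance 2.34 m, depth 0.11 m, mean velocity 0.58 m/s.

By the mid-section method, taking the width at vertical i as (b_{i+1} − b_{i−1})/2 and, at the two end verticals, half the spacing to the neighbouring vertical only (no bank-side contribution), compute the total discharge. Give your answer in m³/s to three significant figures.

0.418 m³/s

w_1 = (0.52 − 0.29)/2 = 0.115 m; q_1 = 0.51 × 0.08 × 0.115 = 0.004692 m³/s
w_2 = (1.13 − 0.29)/2 = 0.42 m; q_2 = 0.55 × 0.15 × 0.42 = 0.03465 m³/s
w_3 = (1.29 − 0.52)/2 = 0.385 m; q_3 = 0.87 × 0.43 × 0.385 = 0.1440 m³/s
w_4 = (1.48 − 1.13)/2 = 0.175 m; q_4 = 0.75 × 0.34 × 0.175 = 0.04463 m³/s
w_5 = (2.34 − 1.29)/2 = 0.525 m; q_5 = 0.86 × 0.36 × 0.525 = 0.1625 m³/s
w_6 = (2.34 − 1.48)/2 = 0.43 m; q_6 = 0.58 × 0.11 × 0.43 = 0.02743 m³/s
Q = Σ qᵢ = 0.4180 m³/s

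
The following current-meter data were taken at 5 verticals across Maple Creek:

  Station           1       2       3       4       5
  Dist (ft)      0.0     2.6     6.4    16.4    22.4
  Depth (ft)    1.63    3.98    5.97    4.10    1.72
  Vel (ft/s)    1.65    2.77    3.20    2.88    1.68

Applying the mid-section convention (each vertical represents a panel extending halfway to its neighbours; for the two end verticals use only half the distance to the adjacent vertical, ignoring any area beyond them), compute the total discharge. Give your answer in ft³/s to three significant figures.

w_1 = (2.6 − 0.0)/2 = 1.3 ft; q_1 = 1.65 × 1.63 × 1.3 = 3.496 ft³/s
w_2 = (6.4 − 0.0)/2 = 3.2 ft; q_2 = 2.77 × 3.98 × 3.2 = 35.28 ft³/s
w_3 = (16.4 − 2.6)/2 = 6.9 ft; q_3 = 3.20 × 5.97 × 6.9 = 131.8 ft³/s
w_4 = (22.4 − 6.4)/2 = 8 ft; q_4 = 2.88 × 4.10 × 8 = 94.46 ft³/s
w_5 = (22.4 − 16.4)/2 = 3 ft; q_5 = 1.68 × 1.72 × 3 = 8.669 ft³/s
Q = Σ qᵢ = 273.7 ft³/s

274 ft³/s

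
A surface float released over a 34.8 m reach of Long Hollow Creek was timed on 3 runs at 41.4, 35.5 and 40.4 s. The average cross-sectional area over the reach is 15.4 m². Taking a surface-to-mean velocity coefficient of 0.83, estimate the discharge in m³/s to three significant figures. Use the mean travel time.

t̄ = (41.4 + 35.5 + 40.4) / 3 = 39.1 s
v_surface = L / t̄ = 34.8 / 39.1 = 0.8900 m/s
v_mean = 0.83 × 0.8900 = 0.7387 m/s
Q = A × v_mean = 15.4 × 0.7387 = 11.38 m³/s

11.4 m³/s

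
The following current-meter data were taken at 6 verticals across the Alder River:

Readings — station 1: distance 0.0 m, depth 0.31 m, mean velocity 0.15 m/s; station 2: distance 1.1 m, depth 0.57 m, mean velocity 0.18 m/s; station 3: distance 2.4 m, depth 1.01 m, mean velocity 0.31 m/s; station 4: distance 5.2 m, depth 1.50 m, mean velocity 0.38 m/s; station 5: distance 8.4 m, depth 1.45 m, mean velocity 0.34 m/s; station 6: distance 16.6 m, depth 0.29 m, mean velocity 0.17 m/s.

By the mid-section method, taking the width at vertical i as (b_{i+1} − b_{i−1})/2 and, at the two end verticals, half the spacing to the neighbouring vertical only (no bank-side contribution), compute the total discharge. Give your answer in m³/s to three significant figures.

5.51 m³/s

w_1 = (1.1 − 0.0)/2 = 0.55 m; q_1 = 0.15 × 0.31 × 0.55 = 0.02558 m³/s
w_2 = (2.4 − 0.0)/2 = 1.2 m; q_2 = 0.18 × 0.57 × 1.2 = 0.1231 m³/s
w_3 = (5.2 − 1.1)/2 = 2.05 m; q_3 = 0.31 × 1.01 × 2.05 = 0.6419 m³/s
w_4 = (8.4 − 2.4)/2 = 3 m; q_4 = 0.38 × 1.50 × 3 = 1.710 m³/s
w_5 = (16.6 − 5.2)/2 = 5.7 m; q_5 = 0.34 × 1.45 × 5.7 = 2.810 m³/s
w_6 = (16.6 − 8.4)/2 = 4.1 m; q_6 = 0.17 × 0.29 × 4.1 = 0.2021 m³/s
Q = Σ qᵢ = 5.513 m³/s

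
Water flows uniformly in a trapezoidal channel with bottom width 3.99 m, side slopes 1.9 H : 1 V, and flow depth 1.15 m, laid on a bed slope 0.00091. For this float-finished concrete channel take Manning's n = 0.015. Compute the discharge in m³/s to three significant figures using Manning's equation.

A = (b + z·y)·y = (3.99 + 1.9×1.15)×1.15 = 7.101 m²
P = b + 2y√(1+z²) = 3.99 + 2×1.15×√(1+1.9²) = 8.928 m
R = A/P = 7.101/8.928 = 0.7954 m
Q = (1/n)·A·R^(2/3)·S^(1/2) = (1/0.015) × 7.101 × 0.7954^(2/3) × 0.00091^(1/2) = 12.26 m³/s

12.3 m³/s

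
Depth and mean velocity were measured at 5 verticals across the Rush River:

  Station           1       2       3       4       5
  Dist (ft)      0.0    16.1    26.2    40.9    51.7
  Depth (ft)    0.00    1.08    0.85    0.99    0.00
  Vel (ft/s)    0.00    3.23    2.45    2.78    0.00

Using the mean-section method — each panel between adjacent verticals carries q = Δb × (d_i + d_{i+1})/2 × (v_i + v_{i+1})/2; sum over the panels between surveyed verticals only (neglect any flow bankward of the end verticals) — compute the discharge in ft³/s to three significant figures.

Panel 1-2: Δb = 16.1 ft, d̄ = (0.00+1.08)/2 = 0.54, v̄ = (0.00+3.23)/2 = 1.615 → q = 16.1×0.54×1.615 = 14.04 ft³/s
Panel 2-3: Δb = 10.1 ft, d̄ = (1.08+0.85)/2 = 0.965, v̄ = (3.23+2.45)/2 = 2.84 → q = 10.1×0.965×2.84 = 27.68 ft³/s
Panel 3-4: Δb = 14.7 ft, d̄ = (0.85+0.99)/2 = 0.92, v̄ = (2.45+2.78)/2 = 2.615 → q = 14.7×0.92×2.615 = 35.37 ft³/s
Panel 4-5: Δb = 10.8 ft, d̄ = (0.99+0.00)/2 = 0.495, v̄ = (2.78+0.00)/2 = 1.39 → q = 10.8×0.495×1.39 = 7.431 ft³/s
Q = Σ q = 84.52 ft³/s

84.5 ft³/s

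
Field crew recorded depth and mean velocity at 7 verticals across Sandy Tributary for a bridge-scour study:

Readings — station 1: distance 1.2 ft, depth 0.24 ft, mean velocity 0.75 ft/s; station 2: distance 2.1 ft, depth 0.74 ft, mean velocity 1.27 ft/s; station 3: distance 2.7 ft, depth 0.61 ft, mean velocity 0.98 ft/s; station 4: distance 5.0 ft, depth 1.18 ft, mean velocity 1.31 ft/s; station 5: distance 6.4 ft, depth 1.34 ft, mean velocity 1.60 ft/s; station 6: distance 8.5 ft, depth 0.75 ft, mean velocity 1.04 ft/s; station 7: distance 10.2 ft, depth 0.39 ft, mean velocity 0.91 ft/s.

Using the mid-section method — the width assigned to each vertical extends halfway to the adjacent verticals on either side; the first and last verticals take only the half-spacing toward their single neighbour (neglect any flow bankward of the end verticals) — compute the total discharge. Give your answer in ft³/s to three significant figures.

10.0 ft³/s

w_1 = (2.1 − 1.2)/2 = 0.45 ft; q_1 = 0.75 × 0.24 × 0.45 = 0.08100 ft³/s
w_2 = (2.7 − 1.2)/2 = 0.75 ft; q_2 = 1.27 × 0.74 × 0.75 = 0.7049 ft³/s
w_3 = (5.0 − 2.1)/2 = 1.45 ft; q_3 = 0.98 × 0.61 × 1.45 = 0.8668 ft³/s
w_4 = (6.4 − 2.7)/2 = 1.85 ft; q_4 = 1.31 × 1.18 × 1.85 = 2.860 ft³/s
w_5 = (8.5 − 5.0)/2 = 1.75 ft; q_5 = 1.60 × 1.34 × 1.75 = 3.752 ft³/s
w_6 = (10.2 − 6.4)/2 = 1.9 ft; q_6 = 1.04 × 0.75 × 1.9 = 1.482 ft³/s
w_7 = (10.2 − 8.5)/2 = 0.85 ft; q_7 = 0.91 × 0.39 × 0.85 = 0.3017 ft³/s
Q = Σ qᵢ = 10.05 ft³/s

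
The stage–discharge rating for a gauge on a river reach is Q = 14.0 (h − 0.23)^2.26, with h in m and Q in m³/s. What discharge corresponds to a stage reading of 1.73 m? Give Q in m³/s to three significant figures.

Q = 14.0 × (1.73 − 0.23)^2.26 = 14.0 × 1.5^2.26 = 35.00 m³/s

35.0 m³/s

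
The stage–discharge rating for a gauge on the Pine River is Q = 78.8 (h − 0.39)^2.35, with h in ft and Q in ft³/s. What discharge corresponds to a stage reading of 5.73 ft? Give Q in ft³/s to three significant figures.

4040 ft³/s

Q = 78.8 × (5.73 − 0.39)^2.35 = 78.8 × 5.34^2.35 = 4039 ft³/s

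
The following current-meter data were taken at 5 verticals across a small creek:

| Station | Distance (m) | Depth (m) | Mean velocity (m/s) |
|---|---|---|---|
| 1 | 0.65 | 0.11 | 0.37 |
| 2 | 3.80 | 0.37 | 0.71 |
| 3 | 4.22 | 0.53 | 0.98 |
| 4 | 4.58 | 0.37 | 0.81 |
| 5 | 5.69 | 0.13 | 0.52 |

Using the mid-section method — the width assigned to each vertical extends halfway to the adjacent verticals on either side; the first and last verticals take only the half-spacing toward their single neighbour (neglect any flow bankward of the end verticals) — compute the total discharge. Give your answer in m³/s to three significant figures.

w_1 = (3.80 − 0.65)/2 = 1.575 m; q_1 = 0.37 × 0.11 × 1.575 = 0.06410 m³/s
w_2 = (4.22 − 0.65)/2 = 1.785 m; q_2 = 0.71 × 0.37 × 1.785 = 0.4689 m³/s
w_3 = (4.58 − 3.80)/2 = 0.39 m; q_3 = 0.98 × 0.53 × 0.39 = 0.2026 m³/s
w_4 = (5.69 − 4.22)/2 = 0.735 m; q_4 = 0.81 × 0.37 × 0.735 = 0.2203 m³/s
w_5 = (5.69 − 4.58)/2 = 0.555 m; q_5 = 0.52 × 0.13 × 0.555 = 0.03752 m³/s
Q = Σ qᵢ = 0.9934 m³/s

0.993 m³/s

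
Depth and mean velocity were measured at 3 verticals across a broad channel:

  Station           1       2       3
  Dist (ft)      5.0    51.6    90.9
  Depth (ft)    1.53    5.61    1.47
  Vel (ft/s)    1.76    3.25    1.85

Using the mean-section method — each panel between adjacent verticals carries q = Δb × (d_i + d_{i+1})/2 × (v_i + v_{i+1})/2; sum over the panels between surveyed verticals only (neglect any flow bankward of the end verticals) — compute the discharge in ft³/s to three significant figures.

771 ft³/s

Panel 1-2: Δb = 46.6 ft, d̄ = (1.53+5.61)/2 = 3.57, v̄ = (1.76+3.25)/2 = 2.505 → q = 46.6×3.57×2.505 = 416.7 ft³/s
Panel 2-3: Δb = 39.3 ft, d̄ = (5.61+1.47)/2 = 3.54, v̄ = (3.25+1.85)/2 = 2.55 → q = 39.3×3.54×2.55 = 354.8 ft³/s
Q = Σ q = 771.5 ft³/s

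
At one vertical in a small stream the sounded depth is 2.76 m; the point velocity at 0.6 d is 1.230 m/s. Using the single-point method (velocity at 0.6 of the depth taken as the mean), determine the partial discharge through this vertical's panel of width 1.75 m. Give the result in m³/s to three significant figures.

v̄ = v₀.₆ = 1.230 m/s
q = v̄ × d × w = 1.230 × 2.76 × 1.75 = 5.941 m³/s

5.94 m³/s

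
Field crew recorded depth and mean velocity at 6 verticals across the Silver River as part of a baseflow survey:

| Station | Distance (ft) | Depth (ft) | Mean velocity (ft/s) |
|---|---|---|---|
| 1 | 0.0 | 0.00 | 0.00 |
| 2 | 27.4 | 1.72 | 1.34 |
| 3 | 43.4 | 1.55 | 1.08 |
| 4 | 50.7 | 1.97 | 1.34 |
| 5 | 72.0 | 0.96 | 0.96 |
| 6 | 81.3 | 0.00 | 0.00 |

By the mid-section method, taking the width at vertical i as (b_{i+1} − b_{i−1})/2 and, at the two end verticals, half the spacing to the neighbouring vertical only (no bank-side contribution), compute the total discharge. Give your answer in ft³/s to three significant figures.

w_2 = (43.4 − 0.0)/2 = 21.7 ft; q_2 = 1.34 × 1.72 × 21.7 = 50.01 ft³/s
w_3 = (50.7 − 27.4)/2 = 11.65 ft; q_3 = 1.08 × 1.55 × 11.65 = 19.50 ft³/s
w_4 = (72.0 − 43.4)/2 = 14.3 ft; q_4 = 1.34 × 1.97 × 14.3 = 37.75 ft³/s
w_5 = (81.3 − 50.7)/2 = 15.3 ft; q_5 = 0.96 × 0.96 × 15.3 = 14.10 ft³/s
Stations 1, 6 contribute zero (depth or velocity is 0).
Q = Σ qᵢ = 121.4 ft³/s

121 ft³/s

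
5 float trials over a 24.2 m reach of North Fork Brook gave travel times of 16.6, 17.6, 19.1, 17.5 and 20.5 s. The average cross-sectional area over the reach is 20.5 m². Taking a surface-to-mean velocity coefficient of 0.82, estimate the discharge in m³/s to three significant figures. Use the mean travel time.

t̄ = (16.6 + 17.6 + 19.1 + 17.5 + 20.5) / 5 = 18.26 s
v_surface = L / t̄ = 24.2 / 18.26 = 1.325 m/s
v_mean = 0.82 × 1.325 = 1.087 m/s
Q = A × v_mean = 20.5 × 1.087 = 22.28 m³/s

22.3 m³/s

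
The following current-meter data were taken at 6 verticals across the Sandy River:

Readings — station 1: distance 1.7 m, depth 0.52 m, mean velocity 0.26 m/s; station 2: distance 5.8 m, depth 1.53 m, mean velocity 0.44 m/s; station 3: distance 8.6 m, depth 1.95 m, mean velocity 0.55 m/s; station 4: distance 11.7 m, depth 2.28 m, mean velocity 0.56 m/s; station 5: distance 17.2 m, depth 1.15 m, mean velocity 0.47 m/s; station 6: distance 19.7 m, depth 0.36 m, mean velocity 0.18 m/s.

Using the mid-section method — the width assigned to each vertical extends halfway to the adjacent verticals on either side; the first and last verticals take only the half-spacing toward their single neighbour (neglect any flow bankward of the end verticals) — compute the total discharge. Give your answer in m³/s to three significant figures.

13.5 m³/s

w_1 = (5.8 − 1.7)/2 = 2.05 m; q_1 = 0.26 × 0.52 × 2.05 = 0.2772 m³/s
w_2 = (8.6 − 1.7)/2 = 3.45 m; q_2 = 0.44 × 1.53 × 3.45 = 2.323 m³/s
w_3 = (11.7 − 5.8)/2 = 2.95 m; q_3 = 0.55 × 1.95 × 2.95 = 3.164 m³/s
w_4 = (17.2 − 8.6)/2 = 4.3 m; q_4 = 0.56 × 2.28 × 4.3 = 5.490 m³/s
w_5 = (19.7 − 11.7)/2 = 4 m; q_5 = 0.47 × 1.15 × 4 = 2.162 m³/s
w_6 = (19.7 − 17.2)/2 = 1.25 m; q_6 = 0.18 × 0.36 × 1.25 = 0.08100 m³/s
Q = Σ qᵢ = 13.50 m³/s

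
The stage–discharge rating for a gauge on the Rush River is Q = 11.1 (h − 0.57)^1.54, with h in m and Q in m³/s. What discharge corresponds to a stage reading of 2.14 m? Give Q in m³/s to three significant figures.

22.2 m³/s

Q = 11.1 × (2.14 − 0.57)^1.54 = 11.1 × 1.57^1.54 = 22.23 m³/s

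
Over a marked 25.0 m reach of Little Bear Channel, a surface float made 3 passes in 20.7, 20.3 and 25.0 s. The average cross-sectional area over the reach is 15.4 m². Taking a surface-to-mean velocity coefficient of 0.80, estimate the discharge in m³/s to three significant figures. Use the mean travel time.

t̄ = (20.7 + 20.3 + 25.0) / 3 = 22 s
v_surface = L / t̄ = 25.0 / 22 = 1.136 m/s
v_mean = 0.80 × 1.136 = 0.9091 m/s
Q = A × v_mean = 15.4 × 0.9091 = 14.00 m³/s

14.0 m³/s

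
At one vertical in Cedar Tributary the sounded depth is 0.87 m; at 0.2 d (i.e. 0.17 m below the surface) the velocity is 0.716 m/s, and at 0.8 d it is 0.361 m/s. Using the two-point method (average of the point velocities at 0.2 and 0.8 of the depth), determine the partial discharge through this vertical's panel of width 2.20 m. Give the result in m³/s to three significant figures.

v̄ = (0.716 + 0.361) / 2 = 0.5385 m/s
q = v̄ × d × w = 0.5385 × 0.87 × 2.20 = 1.031 m³/s

1.03 m³/s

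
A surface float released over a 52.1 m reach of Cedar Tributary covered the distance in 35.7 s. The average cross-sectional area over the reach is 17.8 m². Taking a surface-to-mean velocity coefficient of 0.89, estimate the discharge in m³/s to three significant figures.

23.1 m³/s

v_surface = L / t̄ = 52.1 / 35.7 = 1.459 m/s
v_mean = 0.89 × 1.459 = 1.299 m/s
Q = A × v_mean = 17.8 × 1.299 = 23.12 m³/s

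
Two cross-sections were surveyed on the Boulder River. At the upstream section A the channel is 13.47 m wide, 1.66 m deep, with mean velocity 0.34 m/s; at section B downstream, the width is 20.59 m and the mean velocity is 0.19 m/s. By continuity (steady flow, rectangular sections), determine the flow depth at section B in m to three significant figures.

1.94 m

Q = A₁V₁ = (13.47×1.66) × 0.34 = 7.602 m³/s
d₂ = Q/(b₂ V₂) = 7.602/(20.59×0.19) = 1.943 m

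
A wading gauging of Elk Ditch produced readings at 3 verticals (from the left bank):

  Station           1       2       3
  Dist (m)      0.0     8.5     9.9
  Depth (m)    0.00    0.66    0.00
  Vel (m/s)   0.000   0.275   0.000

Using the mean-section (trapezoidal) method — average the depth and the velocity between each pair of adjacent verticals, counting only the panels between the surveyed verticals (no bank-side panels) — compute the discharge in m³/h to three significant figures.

1620 m³/h

Panel 1-2: Δb = 8.5 m, d̄ = (0.00+0.66)/2 = 0.33, v̄ = (0.000+0.275)/2 = 0.1375 → q = 8.5×0.33×0.1375 = 0.3857 m³/s
Panel 2-3: Δb = 1.4 m, d̄ = (0.66+0.00)/2 = 0.33, v̄ = (0.275+0.000)/2 = 0.1375 → q = 1.4×0.33×0.1375 = 0.06353 m³/s
Q = Σ q = 0.4492 m³/s
= 0.4492 × 3600 = 1617 m³/h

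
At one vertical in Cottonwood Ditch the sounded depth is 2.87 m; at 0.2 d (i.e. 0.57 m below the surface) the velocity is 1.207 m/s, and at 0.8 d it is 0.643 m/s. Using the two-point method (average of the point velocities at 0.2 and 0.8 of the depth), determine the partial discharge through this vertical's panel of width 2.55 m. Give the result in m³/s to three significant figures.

v̄ = (1.207 + 0.643) / 2 = 0.9250 m/s
q = v̄ × d × w = 0.9250 × 2.87 × 2.55 = 6.770 m³/s

6.77 m³/s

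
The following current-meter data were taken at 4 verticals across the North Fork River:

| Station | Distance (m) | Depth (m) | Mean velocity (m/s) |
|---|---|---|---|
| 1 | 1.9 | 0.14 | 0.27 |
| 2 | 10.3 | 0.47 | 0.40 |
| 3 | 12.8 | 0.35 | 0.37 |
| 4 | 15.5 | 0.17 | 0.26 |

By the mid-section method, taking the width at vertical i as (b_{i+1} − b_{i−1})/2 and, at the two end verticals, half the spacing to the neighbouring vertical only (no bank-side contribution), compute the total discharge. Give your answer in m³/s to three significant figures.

w_1 = (10.3 − 1.9)/2 = 4.2 m; q_1 = 0.27 × 0.14 × 4.2 = 0.1588 m³/s
w_2 = (12.8 − 1.9)/2 = 5.45 m; q_2 = 0.40 × 0.47 × 5.45 = 1.025 m³/s
w_3 = (15.5 − 10.3)/2 = 2.6 m; q_3 = 0.37 × 0.35 × 2.6 = 0.3367 m³/s
w_4 = (15.5 − 12.8)/2 = 1.35 m; q_4 = 0.26 × 0.17 × 1.35 = 0.05967 m³/s
Q = Σ qᵢ = 1.580 m³/s

1.58 m³/s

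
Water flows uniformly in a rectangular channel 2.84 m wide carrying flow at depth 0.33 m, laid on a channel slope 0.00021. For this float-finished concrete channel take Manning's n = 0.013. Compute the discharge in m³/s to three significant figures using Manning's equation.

A = b·y = 2.84 × 0.33 = 0.9372 m²
P = b + 2y = 2.84 + 2×0.33 = 3.500 m
R = A/P = 0.9372/3.500 = 0.2678 m
Q = (1/n)·A·R^(2/3)·S^(1/2) = (1/0.013) × 0.9372 × 0.2678^(2/3) × 0.00021^(1/2) = 0.4340 m³/s

0.434 m³/s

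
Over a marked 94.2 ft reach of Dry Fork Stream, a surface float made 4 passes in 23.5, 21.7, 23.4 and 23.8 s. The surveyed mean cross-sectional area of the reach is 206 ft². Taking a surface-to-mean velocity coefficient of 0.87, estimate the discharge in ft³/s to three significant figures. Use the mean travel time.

731 ft³/s

t̄ = (23.5 + 21.7 + 23.4 + 23.8) / 4 = 23.1 s
v_surface = L / t̄ = 94.2 / 23.1 = 4.078 ft/s
v_mean = 0.87 × 4.078 = 3.548 ft/s
Q = A × v_mean = 206 × 3.548 = 730.8 ft³/s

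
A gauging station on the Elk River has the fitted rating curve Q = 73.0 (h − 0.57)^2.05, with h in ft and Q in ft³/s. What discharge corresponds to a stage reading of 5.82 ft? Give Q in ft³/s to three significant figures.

Q = 73.0 × (5.82 − 0.57)^2.05 = 73.0 × 5.25^2.05 = 2186 ft³/s

2190 ft³/s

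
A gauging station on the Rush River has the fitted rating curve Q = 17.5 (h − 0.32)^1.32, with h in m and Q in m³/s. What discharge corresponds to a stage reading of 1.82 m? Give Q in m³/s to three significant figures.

Q = 17.5 × (1.82 − 0.32)^1.32 = 17.5 × 1.5^1.32 = 29.89 m³/s

29.9 m³/s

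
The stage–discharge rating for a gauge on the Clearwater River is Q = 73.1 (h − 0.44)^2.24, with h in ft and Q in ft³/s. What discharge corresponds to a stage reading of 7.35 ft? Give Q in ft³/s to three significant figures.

Q = 73.1 × (7.35 − 0.44)^2.24 = 73.1 × 6.91^2.24 = 5551 ft³/s

5550 ft³/s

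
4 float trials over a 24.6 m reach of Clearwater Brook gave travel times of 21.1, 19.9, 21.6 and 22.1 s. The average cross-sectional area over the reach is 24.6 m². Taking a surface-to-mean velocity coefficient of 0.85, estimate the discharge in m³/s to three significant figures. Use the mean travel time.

t̄ = (21.1 + 19.9 + 21.6 + 22.1) / 4 = 21.175 s
v_surface = L / t̄ = 24.6 / 21.175 = 1.162 m/s
v_mean = 0.85 × 1.162 = 0.9875 m/s
Q = A × v_mean = 24.6 × 0.9875 = 24.29 m³/s

24.3 m³/s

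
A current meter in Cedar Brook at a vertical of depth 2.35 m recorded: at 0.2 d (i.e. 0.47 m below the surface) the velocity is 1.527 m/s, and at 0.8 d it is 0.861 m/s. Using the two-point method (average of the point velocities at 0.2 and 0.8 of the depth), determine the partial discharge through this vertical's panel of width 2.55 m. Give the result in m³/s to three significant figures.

7.16 m³/s

v̄ = (1.527 + 0.861) / 2 = 1.194 m/s
q = v̄ × d × w = 1.194 × 2.35 × 2.55 = 7.155 m³/s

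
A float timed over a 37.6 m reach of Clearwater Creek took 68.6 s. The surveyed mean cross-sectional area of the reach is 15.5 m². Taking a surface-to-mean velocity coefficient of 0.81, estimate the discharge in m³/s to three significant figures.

v_surface = L / t̄ = 37.6 / 68.6 = 0.5481 m/s
v_mean = 0.81 × 0.5481 = 0.4440 m/s
Q = A × v_mean = 15.5 × 0.4440 = 6.881 m³/s

6.88 m³/s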